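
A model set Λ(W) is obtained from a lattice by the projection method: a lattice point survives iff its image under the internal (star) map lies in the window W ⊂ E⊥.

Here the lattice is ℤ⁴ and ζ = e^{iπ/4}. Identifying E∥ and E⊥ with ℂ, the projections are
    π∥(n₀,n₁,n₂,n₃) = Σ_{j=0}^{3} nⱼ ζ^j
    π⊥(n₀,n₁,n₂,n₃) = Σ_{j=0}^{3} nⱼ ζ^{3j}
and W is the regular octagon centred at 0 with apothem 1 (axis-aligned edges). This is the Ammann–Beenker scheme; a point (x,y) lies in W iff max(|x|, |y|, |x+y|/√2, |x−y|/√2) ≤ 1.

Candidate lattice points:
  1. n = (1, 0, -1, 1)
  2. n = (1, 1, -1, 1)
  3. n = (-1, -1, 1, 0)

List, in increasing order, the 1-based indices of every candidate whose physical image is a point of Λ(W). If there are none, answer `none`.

none

Internal map: ζ^{3j} for j=0..3 gives (1,0), (−√2/2,√2/2), (0,−1), (√2/2,√2/2).
#1 (1, 0, -1, 1): internal (1.70711, 1.70711); octagon support 2.41421 vs apothem 1 → ∉ W
#2 (1, 1, -1, 1): internal (1.00000, 2.41421); octagon support 2.41421 vs apothem 1 → ∉ W
#3 (-1, -1, 1, 0): internal (-0.29289, -1.70711); octagon support 1.70711 vs apothem 1 → ∉ W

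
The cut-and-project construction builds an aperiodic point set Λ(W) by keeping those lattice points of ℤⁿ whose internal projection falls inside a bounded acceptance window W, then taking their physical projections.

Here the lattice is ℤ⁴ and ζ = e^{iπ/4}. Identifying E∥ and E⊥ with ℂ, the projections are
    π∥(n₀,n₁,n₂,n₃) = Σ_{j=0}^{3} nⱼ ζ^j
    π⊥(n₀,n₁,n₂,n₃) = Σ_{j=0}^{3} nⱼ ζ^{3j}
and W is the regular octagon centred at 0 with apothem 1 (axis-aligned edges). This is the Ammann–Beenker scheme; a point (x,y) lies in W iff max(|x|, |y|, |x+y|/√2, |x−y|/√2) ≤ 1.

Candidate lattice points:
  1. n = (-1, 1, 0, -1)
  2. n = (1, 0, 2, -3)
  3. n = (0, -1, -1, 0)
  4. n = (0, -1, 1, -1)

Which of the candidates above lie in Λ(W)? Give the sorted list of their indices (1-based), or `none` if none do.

3

Internal map: ζ^{3j} for j=0..3 gives (1,0), (−√2/2,√2/2), (0,−1), (√2/2,√2/2).
candidate 1: n = (-1, 1, 0, -1) → π⊥ ≈ (-2.41421, +0.00000); max(|x|,|y|,|x±y|/√2) = 2.41421 > 1 ⇒ ∉ W
candidate 2: n = (1, 0, 2, -3) → π⊥ ≈ (-1.12132, -4.12132); max(|x|,|y|,|x±y|/√2) = 4.12132 > 1 ⇒ ∉ W
candidate 3: n = (0, -1, -1, 0) → π⊥ ≈ (+0.70711, +0.29289); max(|x|,|y|,|x±y|/√2) = 0.70711 ≤ 1 ⇒ ∈ W
candidate 4: n = (0, -1, 1, -1) → π⊥ ≈ (+0.00000, -2.41421); max(|x|,|y|,|x±y|/√2) = 2.41421 > 1 ⇒ ∉ W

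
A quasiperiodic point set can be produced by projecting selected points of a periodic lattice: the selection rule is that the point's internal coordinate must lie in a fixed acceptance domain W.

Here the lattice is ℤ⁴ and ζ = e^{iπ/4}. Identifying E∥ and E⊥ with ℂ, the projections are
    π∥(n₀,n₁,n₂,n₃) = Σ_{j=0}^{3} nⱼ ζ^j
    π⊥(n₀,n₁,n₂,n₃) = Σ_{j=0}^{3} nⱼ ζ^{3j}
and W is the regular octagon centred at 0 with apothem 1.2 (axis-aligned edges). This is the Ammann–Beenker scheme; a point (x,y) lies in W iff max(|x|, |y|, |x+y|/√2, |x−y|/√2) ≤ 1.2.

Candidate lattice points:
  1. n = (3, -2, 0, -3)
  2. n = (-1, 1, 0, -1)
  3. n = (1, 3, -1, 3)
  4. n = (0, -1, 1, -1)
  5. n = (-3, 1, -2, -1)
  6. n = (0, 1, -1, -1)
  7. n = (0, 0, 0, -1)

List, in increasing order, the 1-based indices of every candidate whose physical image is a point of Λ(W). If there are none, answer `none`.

7

Internal map: ζ^{3j} for j=0..3 gives (1,0), (−√2/2,√2/2), (0,−1), (√2/2,√2/2).
candidate 1: n = (3, -2, 0, -3) → π⊥ ≈ (+2.29289, -3.53553); max(|x|,|y|,|x±y|/√2) = 4.12132 > 1.2 ⇒ ∉ W
candidate 2: n = (-1, 1, 0, -1) → π⊥ ≈ (-2.41421, +0.00000); max(|x|,|y|,|x±y|/√2) = 2.41421 > 1.2 ⇒ ∉ W
candidate 3: n = (1, 3, -1, 3) → π⊥ ≈ (+1.00000, +5.24264); max(|x|,|y|,|x±y|/√2) = 5.24264 > 1.2 ⇒ ∉ W
candidate 4: n = (0, -1, 1, -1) → π⊥ ≈ (+0.00000, -2.41421); max(|x|,|y|,|x±y|/√2) = 2.41421 > 1.2 ⇒ ∉ W
candidate 5: n = (-3, 1, -2, -1) → π⊥ ≈ (-4.41421, +2.00000); max(|x|,|y|,|x±y|/√2) = 4.53553 > 1.2 ⇒ ∉ W
candidate 6: n = (0, 1, -1, -1) → π⊥ ≈ (-1.41421, +1.00000); max(|x|,|y|,|x±y|/√2) = 1.70711 > 1.2 ⇒ ∉ W
candidate 7: n = (0, 0, 0, -1) → π⊥ ≈ (-0.70711, -0.70711); max(|x|,|y|,|x±y|/√2) = 1.00000 ≤ 1.2 ⇒ ∈ W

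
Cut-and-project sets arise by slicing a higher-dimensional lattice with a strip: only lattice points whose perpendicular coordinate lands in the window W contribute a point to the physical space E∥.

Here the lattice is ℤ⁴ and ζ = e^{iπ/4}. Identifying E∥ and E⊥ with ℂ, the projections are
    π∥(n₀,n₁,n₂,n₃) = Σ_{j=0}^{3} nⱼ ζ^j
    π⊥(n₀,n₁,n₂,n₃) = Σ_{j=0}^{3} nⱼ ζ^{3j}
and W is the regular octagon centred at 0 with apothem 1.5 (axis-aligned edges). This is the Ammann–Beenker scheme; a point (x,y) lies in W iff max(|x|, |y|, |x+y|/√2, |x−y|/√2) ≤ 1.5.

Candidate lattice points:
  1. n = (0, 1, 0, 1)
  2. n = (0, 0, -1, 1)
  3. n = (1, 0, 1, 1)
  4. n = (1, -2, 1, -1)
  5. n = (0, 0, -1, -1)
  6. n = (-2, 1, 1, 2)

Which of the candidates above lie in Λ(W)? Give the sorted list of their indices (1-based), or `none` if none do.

1, 5

π⊥(n) = n₀ + n₁ζ³ + n₂ζ⁶ + n₃ζ⁹ where ζ = e^{iπ/4}.
#1 (0, 1, 0, 1): internal (0.00000, 1.41421); octagon support 1.41421 vs apothem 1.5 → ∈ W
#2 (0, 0, -1, 1): internal (0.70711, 1.70711); octagon support 1.70711 vs apothem 1.5 → ∉ W
#3 (1, 0, 1, 1): internal (1.70711, -0.29289); octagon support 1.70711 vs apothem 1.5 → ∉ W
#4 (1, -2, 1, -1): internal (1.70711, -3.12132); octagon support 3.41421 vs apothem 1.5 → ∉ W
#5 (0, 0, -1, -1): internal (-0.70711, 0.29289); octagon support 0.70711 vs apothem 1.5 → ∈ W
#6 (-2, 1, 1, 2): internal (-1.29289, 1.12132); octagon support 1.70711 vs apothem 1.5 → ∉ W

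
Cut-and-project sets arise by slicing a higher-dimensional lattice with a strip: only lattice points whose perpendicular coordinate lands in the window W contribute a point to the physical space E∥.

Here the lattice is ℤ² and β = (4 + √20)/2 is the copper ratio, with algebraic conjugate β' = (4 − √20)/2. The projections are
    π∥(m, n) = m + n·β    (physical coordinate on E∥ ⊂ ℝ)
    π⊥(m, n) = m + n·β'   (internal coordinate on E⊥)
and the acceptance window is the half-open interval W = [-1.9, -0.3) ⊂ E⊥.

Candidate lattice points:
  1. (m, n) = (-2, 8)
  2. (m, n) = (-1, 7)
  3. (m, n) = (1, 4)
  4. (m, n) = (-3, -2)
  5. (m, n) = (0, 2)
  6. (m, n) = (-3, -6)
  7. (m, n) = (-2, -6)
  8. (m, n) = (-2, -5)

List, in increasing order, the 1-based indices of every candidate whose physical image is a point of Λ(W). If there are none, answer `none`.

5, 6, 7, 8

β' = (4−√20)/2 ≈ -0.236068.
#1 (-2,8): internal coord -2 + (8)·β' = -3.888544; -3.888544 ∉ [-1.9, -0.3) → out
#2 (-1,7): internal coord -1 + (7)·β' = -2.652476; -2.652476 ∉ [-1.9, -0.3) → out
#3 (1,4): internal coord 1 + (4)·β' = +0.055728; +0.055728 ∉ [-1.9, -0.3) → out
#4 (-3,-2): internal coord -3 + (-2)·β' = -2.527864; -2.527864 ∉ [-1.9, -0.3) → out
#5 (0,2): internal coord 0 + (2)·β' = -0.472136; -0.472136 ∈ [-1.9, -0.3) → IN Λ
#6 (-3,-6): internal coord -3 + (-6)·β' = -1.583592; -1.583592 ∈ [-1.9, -0.3) → IN Λ
#7 (-2,-6): internal coord -2 + (-6)·β' = -0.583592; -0.583592 ∈ [-1.9, -0.3) → IN Λ
#8 (-2,-5): internal coord -2 + (-5)·β' = -0.819660; -0.819660 ∈ [-1.9, -0.3) → IN Λ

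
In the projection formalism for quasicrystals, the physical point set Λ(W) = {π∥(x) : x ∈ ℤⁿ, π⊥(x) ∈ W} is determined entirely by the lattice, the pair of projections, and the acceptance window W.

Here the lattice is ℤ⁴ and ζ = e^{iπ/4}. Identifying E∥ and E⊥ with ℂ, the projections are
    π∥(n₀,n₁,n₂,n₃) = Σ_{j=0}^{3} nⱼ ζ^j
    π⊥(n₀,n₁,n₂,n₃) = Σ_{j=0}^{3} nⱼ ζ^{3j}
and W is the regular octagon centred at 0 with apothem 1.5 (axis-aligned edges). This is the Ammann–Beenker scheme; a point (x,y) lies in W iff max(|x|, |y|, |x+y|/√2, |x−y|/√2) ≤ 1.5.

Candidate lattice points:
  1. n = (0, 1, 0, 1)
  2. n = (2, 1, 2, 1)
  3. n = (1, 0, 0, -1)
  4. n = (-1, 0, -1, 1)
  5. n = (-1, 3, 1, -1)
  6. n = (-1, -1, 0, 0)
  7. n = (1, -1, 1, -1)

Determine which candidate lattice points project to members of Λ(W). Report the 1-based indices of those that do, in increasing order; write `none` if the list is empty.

1, 3, 6

Internal map: ζ^{3j} for j=0..3 gives (1,0), (−√2/2,√2/2), (0,−1), (√2/2,√2/2).
#1 (0, 1, 0, 1): internal (0.000000, 1.414214); octagon support 1.414214 vs apothem 1.5 → ∈ W
#2 (2, 1, 2, 1): internal (2.000000, -0.585786); octagon support 2.000000 vs apothem 1.5 → ∉ W
#3 (1, 0, 0, -1): internal (0.292893, -0.707107); octagon support 0.707107 vs apothem 1.5 → ∈ W
#4 (-1, 0, -1, 1): internal (-0.292893, 1.707107); octagon support 1.707107 vs apothem 1.5 → ∉ W
#5 (-1, 3, 1, -1): internal (-3.828427, 0.414214); octagon support 3.828427 vs apothem 1.5 → ∉ W
#6 (-1, -1, 0, 0): internal (-0.292893, -0.707107); octagon support 0.707107 vs apothem 1.5 → ∈ W
#7 (1, -1, 1, -1): internal (1.000000, -2.414214); octagon support 2.414214 vs apothem 1.5 → ∉ W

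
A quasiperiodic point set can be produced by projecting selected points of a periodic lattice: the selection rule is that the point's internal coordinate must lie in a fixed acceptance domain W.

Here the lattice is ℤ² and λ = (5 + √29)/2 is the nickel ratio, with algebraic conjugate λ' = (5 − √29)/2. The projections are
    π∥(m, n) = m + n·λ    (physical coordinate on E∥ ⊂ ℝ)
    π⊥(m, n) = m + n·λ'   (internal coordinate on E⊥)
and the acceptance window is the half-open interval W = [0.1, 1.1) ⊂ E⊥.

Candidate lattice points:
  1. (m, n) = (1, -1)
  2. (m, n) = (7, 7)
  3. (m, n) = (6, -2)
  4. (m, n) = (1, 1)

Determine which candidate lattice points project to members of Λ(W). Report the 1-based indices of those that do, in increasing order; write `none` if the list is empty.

Numerically λ ≈ 5.19258 and λ' = −1/λ ≈ -0.19258.
candidate 1: (m,n)=(1,-1) → π∥ = 1-1·λ ≈ -4.19258, π⊥ = 1-1·λ' ≈ 1.19258 ∉ [0.1, 1.1) ⇒ out
candidate 2: (m,n)=(7,7) → π∥ = 7+7·λ ≈ 43.34808, π⊥ = 7+7·λ' ≈ 5.65192 ∉ [0.1, 1.1) ⇒ out
candidate 3: (m,n)=(6,-2) → π∥ = 6-2·λ ≈ -4.38516, π⊥ = 6-2·λ' ≈ 6.38516 ∉ [0.1, 1.1) ⇒ out
candidate 4: (m,n)=(1,1) → π∥ = 1+1·λ ≈ 6.19258, π⊥ = 1+1·λ' ≈ 0.80742 ∈ [0.1, 1.1) ⇒ IN Λ

4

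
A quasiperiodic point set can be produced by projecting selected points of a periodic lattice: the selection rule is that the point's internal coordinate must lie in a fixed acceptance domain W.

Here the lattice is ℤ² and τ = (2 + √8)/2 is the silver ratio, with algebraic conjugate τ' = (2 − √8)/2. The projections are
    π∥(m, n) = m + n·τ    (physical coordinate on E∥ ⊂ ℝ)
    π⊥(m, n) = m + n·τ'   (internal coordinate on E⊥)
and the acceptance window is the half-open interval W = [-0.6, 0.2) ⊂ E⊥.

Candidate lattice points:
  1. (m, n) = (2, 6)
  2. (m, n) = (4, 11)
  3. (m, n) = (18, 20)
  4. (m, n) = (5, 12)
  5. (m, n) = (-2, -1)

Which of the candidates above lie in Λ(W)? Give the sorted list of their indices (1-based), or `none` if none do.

Numerically τ ≈ 2.41421 and τ' = −1/τ ≈ -0.41421.
candidate 1: (m,n)=(2,6) → π∥ = 2+6·τ ≈ 16.48528, π⊥ = 2+6·τ' ≈ -0.48528 ∈ [-0.6, 0.2) ⇒ IN Λ
candidate 2: (m,n)=(4,11) → π∥ = 4+11·τ ≈ 30.55635, π⊥ = 4+11·τ' ≈ -0.55635 ∈ [-0.6, 0.2) ⇒ IN Λ
candidate 3: (m,n)=(18,20) → π∥ = 18+20·τ ≈ 66.28427, π⊥ = 18+20·τ' ≈ 9.71573 ∉ [-0.6, 0.2) ⇒ out
candidate 4: (m,n)=(5,12) → π∥ = 5+12·τ ≈ 33.97056, π⊥ = 5+12·τ' ≈ 0.02944 ∈ [-0.6, 0.2) ⇒ IN Λ
candidate 5: (m,n)=(-2,-1) → π∥ = -2-1·τ ≈ -4.41421, π⊥ = -2-1·τ' ≈ -1.58579 ∉ [-0.6, 0.2) ⇒ out

1, 2, 4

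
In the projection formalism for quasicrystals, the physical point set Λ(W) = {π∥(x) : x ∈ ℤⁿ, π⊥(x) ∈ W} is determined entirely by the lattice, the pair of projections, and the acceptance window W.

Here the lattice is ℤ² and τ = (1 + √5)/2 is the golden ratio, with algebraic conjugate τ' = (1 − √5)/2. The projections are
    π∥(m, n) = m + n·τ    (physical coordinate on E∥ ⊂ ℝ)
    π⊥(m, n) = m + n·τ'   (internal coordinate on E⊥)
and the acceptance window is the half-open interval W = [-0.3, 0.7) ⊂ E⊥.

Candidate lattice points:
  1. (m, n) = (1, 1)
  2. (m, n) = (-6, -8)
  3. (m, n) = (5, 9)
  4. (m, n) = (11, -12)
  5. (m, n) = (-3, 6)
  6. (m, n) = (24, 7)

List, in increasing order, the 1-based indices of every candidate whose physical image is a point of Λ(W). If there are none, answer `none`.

τ' = (1−√5)/2 ≈ -0.618034.
candidate 1: (m,n)=(1,1) → π∥ = 1+1·τ ≈ 2.618034, π⊥ = 1+1·τ' ≈ 0.381966 ∈ [-0.3, 0.7) ⇒ IN Λ
candidate 2: (m,n)=(-6,-8) → π∥ = -6-8·τ ≈ -18.944272, π⊥ = -6-8·τ' ≈ -1.055728 ∉ [-0.3, 0.7) ⇒ out
candidate 3: (m,n)=(5,9) → π∥ = 5+9·τ ≈ 19.562306, π⊥ = 5+9·τ' ≈ -0.562306 ∉ [-0.3, 0.7) ⇒ out
candidate 4: (m,n)=(11,-12) → π∥ = 11-12·τ ≈ -8.416408, π⊥ = 11-12·τ' ≈ 18.416408 ∉ [-0.3, 0.7) ⇒ out
candidate 5: (m,n)=(-3,6) → π∥ = -3+6·τ ≈ 6.708204, π⊥ = -3+6·τ' ≈ -6.708204 ∉ [-0.3, 0.7) ⇒ out
candidate 6: (m,n)=(24,7) → π∥ = 24+7·τ ≈ 35.326238, π⊥ = 24+7·τ' ≈ 19.673762 ∉ [-0.3, 0.7) ⇒ out

1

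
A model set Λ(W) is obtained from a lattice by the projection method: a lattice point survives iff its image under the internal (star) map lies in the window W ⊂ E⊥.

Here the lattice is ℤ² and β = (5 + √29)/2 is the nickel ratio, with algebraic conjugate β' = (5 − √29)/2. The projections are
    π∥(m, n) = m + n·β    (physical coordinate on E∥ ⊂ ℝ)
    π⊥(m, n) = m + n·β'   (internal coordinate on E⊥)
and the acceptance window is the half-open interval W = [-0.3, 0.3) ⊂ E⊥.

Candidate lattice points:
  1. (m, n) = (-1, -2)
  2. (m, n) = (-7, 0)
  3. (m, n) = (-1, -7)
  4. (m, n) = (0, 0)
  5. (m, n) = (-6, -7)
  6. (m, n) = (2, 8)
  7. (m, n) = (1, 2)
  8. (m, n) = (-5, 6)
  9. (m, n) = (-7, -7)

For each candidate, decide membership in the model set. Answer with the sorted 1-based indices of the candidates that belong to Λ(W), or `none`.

β' = (5−√29)/2 ≈ -0.19258.
[1] lift (-1,-2): star map gives -0.61484; window check -0.3 ≤ -0.61484 < 0.3 is false → out
[2] lift (-7,0): star map gives -7.00000; window check -0.3 ≤ -7.00000 < 0.3 is false → out
[3] lift (-1,-7): star map gives 0.34808; window check -0.3 ≤ 0.34808 < 0.3 is false → out
[4] lift (0,0): star map gives 0.00000; window check -0.3 ≤ 0.00000 < 0.3 is true → IN Λ
[5] lift (-6,-7): star map gives -4.65192; window check -0.3 ≤ -4.65192 < 0.3 is false → out
[6] lift (2,8): star map gives 0.45934; window check -0.3 ≤ 0.45934 < 0.3 is false → out
[7] lift (1,2): star map gives 0.61484; window check -0.3 ≤ 0.61484 < 0.3 is false → out
[8] lift (-5,6): star map gives -6.15549; window check -0.3 ≤ -6.15549 < 0.3 is false → out
[9] lift (-7,-7): star map gives -5.65192; window check -0.3 ≤ -5.65192 < 0.3 is false → out

4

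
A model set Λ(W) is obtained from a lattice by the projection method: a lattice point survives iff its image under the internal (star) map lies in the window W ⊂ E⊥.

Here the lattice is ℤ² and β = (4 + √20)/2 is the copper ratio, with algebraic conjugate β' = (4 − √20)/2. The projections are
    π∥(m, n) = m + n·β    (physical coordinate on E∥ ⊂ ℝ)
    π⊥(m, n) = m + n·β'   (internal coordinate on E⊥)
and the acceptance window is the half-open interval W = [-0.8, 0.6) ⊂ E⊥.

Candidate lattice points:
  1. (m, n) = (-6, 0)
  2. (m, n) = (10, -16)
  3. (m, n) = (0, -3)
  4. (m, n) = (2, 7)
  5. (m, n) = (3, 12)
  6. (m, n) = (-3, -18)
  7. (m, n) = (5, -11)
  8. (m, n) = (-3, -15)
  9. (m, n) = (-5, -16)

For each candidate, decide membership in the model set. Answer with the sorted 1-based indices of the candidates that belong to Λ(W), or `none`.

Numerically β ≈ 4.236068 and β' = −1/β ≈ -0.236068.
[1] lift (-6,0): star map gives -6.000000; window check -0.8 ≤ -6.000000 < 0.6 is false → out
[2] lift (10,-16): star map gives 13.777088; window check -0.8 ≤ 13.777088 < 0.6 is false → out
[3] lift (0,-3): star map gives 0.708204; window check -0.8 ≤ 0.708204 < 0.6 is false → out
[4] lift (2,7): star map gives 0.347524; window check -0.8 ≤ 0.347524 < 0.6 is true → IN Λ
[5] lift (3,12): star map gives 0.167184; window check -0.8 ≤ 0.167184 < 0.6 is true → IN Λ
[6] lift (-3,-18): star map gives 1.249224; window check -0.8 ≤ 1.249224 < 0.6 is false → out
[7] lift (5,-11): star map gives 7.596748; window check -0.8 ≤ 7.596748 < 0.6 is false → out
[8] lift (-3,-15): star map gives 0.541020; window check -0.8 ≤ 0.541020 < 0.6 is true → IN Λ
[9] lift (-5,-16): star map gives -1.222912; window check -0.8 ≤ -1.222912 < 0.6 is false → out

4, 5, 8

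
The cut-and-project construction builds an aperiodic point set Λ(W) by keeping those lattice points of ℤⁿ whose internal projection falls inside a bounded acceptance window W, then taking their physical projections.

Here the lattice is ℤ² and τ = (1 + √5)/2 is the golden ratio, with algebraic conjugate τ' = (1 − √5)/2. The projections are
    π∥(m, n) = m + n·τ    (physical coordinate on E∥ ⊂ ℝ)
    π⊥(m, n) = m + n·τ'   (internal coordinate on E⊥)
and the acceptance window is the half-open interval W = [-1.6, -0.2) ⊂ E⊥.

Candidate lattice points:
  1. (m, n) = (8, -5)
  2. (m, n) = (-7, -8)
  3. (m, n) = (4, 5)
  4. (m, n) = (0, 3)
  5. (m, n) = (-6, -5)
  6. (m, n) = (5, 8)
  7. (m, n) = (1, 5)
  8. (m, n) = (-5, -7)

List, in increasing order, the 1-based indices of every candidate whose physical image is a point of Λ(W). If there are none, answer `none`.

Compute τ' = (1−√5)/2 = -0.618034, so π⊥(m,n) = m -0.618034·n.
candidate 1: (m,n)=(8,-5) → π∥ = 8-5·τ ≈ -0.090170, π⊥ = 8-5·τ' ≈ 11.090170 ∉ [-1.6, -0.2) ⇒ out
candidate 2: (m,n)=(-7,-8) → π∥ = -7-8·τ ≈ -19.944272, π⊥ = -7-8·τ' ≈ -2.055728 ∉ [-1.6, -0.2) ⇒ out
candidate 3: (m,n)=(4,5) → π∥ = 4+5·τ ≈ 12.090170, π⊥ = 4+5·τ' ≈ 0.909830 ∉ [-1.6, -0.2) ⇒ out
candidate 4: (m,n)=(0,3) → π∥ = 0+3·τ ≈ 4.854102, π⊥ = 0+3·τ' ≈ -1.854102 ∉ [-1.6, -0.2) ⇒ out
candidate 5: (m,n)=(-6,-5) → π∥ = -6-5·τ ≈ -14.090170, π⊥ = -6-5·τ' ≈ -2.909830 ∉ [-1.6, -0.2) ⇒ out
candidate 6: (m,n)=(5,8) → π∥ = 5+8·τ ≈ 17.944272, π⊥ = 5+8·τ' ≈ 0.055728 ∉ [-1.6, -0.2) ⇒ out
candidate 7: (m,n)=(1,5) → π∥ = 1+5·τ ≈ 9.090170, π⊥ = 1+5·τ' ≈ -2.090170 ∉ [-1.6, -0.2) ⇒ out
candidate 8: (m,n)=(-5,-7) → π∥ = -5-7·τ ≈ -16.326238, π⊥ = -5-7·τ' ≈ -0.673762 ∈ [-1.6, -0.2) ⇒ IN Λ

8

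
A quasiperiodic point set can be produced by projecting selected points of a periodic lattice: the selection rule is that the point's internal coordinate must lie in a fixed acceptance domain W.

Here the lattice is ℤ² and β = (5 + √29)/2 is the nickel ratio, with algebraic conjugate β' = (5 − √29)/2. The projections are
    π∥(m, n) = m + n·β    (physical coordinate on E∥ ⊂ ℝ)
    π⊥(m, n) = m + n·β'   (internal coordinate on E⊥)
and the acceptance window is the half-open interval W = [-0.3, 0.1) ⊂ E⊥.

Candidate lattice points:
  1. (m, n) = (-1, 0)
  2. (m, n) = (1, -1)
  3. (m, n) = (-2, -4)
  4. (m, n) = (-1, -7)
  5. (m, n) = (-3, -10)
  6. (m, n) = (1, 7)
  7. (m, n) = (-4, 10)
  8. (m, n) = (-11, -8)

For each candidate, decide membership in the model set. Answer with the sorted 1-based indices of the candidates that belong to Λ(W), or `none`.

none

Numerically β ≈ 5.192582 and β' = −1/β ≈ -0.192582.
[1] lift (-1,0): star map gives -1.000000; window check -0.3 ≤ -1.000000 < 0.1 is false → out
[2] lift (1,-1): star map gives 1.192582; window check -0.3 ≤ 1.192582 < 0.1 is false → out
[3] lift (-2,-4): star map gives -1.229670; window check -0.3 ≤ -1.229670 < 0.1 is false → out
[4] lift (-1,-7): star map gives 0.348077; window check -0.3 ≤ 0.348077 < 0.1 is false → out
[5] lift (-3,-10): star map gives -1.074176; window check -0.3 ≤ -1.074176 < 0.1 is false → out
[6] lift (1,7): star map gives -0.348077; window check -0.3 ≤ -0.348077 < 0.1 is false → out
[7] lift (-4,10): star map gives -5.925824; window check -0.3 ≤ -5.925824 < 0.1 is false → out
[8] lift (-11,-8): star map gives -9.459341; window check -0.3 ≤ -9.459341 < 0.1 is false → out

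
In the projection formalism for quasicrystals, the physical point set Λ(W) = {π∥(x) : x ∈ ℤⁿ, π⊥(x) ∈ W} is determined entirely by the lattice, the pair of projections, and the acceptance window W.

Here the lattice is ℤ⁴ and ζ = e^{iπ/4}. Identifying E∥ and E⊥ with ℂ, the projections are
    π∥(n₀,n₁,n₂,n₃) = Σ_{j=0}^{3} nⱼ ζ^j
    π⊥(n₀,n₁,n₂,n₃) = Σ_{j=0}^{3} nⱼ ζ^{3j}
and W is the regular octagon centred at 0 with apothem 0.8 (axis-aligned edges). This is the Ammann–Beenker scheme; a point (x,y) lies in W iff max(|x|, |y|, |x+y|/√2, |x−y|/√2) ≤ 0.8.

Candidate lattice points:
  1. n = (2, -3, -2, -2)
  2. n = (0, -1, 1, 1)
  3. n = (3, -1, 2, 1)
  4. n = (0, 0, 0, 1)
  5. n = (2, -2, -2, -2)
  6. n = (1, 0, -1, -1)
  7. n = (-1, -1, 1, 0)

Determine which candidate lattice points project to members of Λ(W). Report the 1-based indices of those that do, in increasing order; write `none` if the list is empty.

With ζ = e^{iπ/4} the internal vectors are ζ^0,ζ^3,ζ^6,ζ^9.
candidate 1: n = (2, -3, -2, -2) → π⊥ ≈ (+2.7071, -1.5355); max(|x|,|y|,|x±y|/√2) = 3.0000 > 0.8 ⇒ ∉ W
candidate 2: n = (0, -1, 1, 1) → π⊥ ≈ (+1.4142, -1.0000); max(|x|,|y|,|x±y|/√2) = 1.7071 > 0.8 ⇒ ∉ W
candidate 3: n = (3, -1, 2, 1) → π⊥ ≈ (+4.4142, -2.0000); max(|x|,|y|,|x±y|/√2) = 4.5355 > 0.8 ⇒ ∉ W
candidate 4: n = (0, 0, 0, 1) → π⊥ ≈ (+0.7071, +0.7071); max(|x|,|y|,|x±y|/√2) = 1.0000 > 0.8 ⇒ ∉ W
candidate 5: n = (2, -2, -2, -2) → π⊥ ≈ (+2.0000, -0.8284); max(|x|,|y|,|x±y|/√2) = 2.0000 > 0.8 ⇒ ∉ W
candidate 6: n = (1, 0, -1, -1) → π⊥ ≈ (+0.2929, +0.2929); max(|x|,|y|,|x±y|/√2) = 0.4142 ≤ 0.8 ⇒ ∈ W
candidate 7: n = (-1, -1, 1, 0) → π⊥ ≈ (-0.2929, -1.7071); max(|x|,|y|,|x±y|/√2) = 1.7071 > 0.8 ⇒ ∉ W

6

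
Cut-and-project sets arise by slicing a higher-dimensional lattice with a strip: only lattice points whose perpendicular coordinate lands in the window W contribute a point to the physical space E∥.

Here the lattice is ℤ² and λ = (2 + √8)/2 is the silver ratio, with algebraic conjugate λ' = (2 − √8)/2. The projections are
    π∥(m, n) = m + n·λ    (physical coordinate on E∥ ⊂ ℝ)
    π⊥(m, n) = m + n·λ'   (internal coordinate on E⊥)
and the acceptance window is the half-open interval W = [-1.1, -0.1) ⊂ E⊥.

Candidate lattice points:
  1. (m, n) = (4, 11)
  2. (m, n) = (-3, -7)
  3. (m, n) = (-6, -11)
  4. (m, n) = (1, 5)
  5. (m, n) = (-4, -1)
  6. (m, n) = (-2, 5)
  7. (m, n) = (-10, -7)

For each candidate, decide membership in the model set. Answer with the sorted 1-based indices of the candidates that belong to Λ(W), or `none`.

1, 2, 4

λ' = (2−√8)/2 ≈ -0.41421.
candidate 1: (m,n)=(4,11) → π∥ = 4+11·λ ≈ 30.55635, π⊥ = 4+11·λ' ≈ -0.55635 ∈ [-1.1, -0.1) ⇒ IN Λ
candidate 2: (m,n)=(-3,-7) → π∥ = -3-7·λ ≈ -19.89949, π⊥ = -3-7·λ' ≈ -0.10051 ∈ [-1.1, -0.1) ⇒ IN Λ
candidate 3: (m,n)=(-6,-11) → π∥ = -6-11·λ ≈ -32.55635, π⊥ = -6-11·λ' ≈ -1.44365 ∉ [-1.1, -0.1) ⇒ out
candidate 4: (m,n)=(1,5) → π∥ = 1+5·λ ≈ 13.07107, π⊥ = 1+5·λ' ≈ -1.07107 ∈ [-1.1, -0.1) ⇒ IN Λ
candidate 5: (m,n)=(-4,-1) → π∥ = -4-1·λ ≈ -6.41421, π⊥ = -4-1·λ' ≈ -3.58579 ∉ [-1.1, -0.1) ⇒ out
candidate 6: (m,n)=(-2,5) → π∥ = -2+5·λ ≈ 10.07107, π⊥ = -2+5·λ' ≈ -4.07107 ∉ [-1.1, -0.1) ⇒ out
candidate 7: (m,n)=(-10,-7) → π∥ = -10-7·λ ≈ -26.89949, π⊥ = -10-7·λ' ≈ -7.10051 ∉ [-1.1, -0.1) ⇒ out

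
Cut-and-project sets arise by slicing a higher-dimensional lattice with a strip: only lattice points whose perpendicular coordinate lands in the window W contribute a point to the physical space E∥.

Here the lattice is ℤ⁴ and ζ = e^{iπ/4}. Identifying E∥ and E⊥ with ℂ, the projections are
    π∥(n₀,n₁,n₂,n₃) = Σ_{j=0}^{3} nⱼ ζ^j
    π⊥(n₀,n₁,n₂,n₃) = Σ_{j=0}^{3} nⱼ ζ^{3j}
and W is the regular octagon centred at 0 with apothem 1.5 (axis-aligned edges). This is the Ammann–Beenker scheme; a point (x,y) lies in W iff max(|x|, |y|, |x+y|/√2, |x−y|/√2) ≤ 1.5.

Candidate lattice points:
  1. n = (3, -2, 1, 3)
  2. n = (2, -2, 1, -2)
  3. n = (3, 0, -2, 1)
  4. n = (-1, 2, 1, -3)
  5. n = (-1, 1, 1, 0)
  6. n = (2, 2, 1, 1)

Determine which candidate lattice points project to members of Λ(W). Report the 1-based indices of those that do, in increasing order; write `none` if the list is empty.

With ζ = e^{iπ/4} the internal vectors are ζ^0,ζ^3,ζ^6,ζ^9.
candidate 1: n = (3, -2, 1, 3) → π⊥ ≈ (+6.535534, -0.292893); max(|x|,|y|,|x±y|/√2) = 6.535534 > 1.5 ⇒ ∉ W
candidate 2: n = (2, -2, 1, -2) → π⊥ ≈ (+2.000000, -3.828427); max(|x|,|y|,|x±y|/√2) = 4.121320 > 1.5 ⇒ ∉ W
candidate 3: n = (3, 0, -2, 1) → π⊥ ≈ (+3.707107, +2.707107); max(|x|,|y|,|x±y|/√2) = 4.535534 > 1.5 ⇒ ∉ W
candidate 4: n = (-1, 2, 1, -3) → π⊥ ≈ (-4.535534, -1.707107); max(|x|,|y|,|x±y|/√2) = 4.535534 > 1.5 ⇒ ∉ W
candidate 5: n = (-1, 1, 1, 0) → π⊥ ≈ (-1.707107, -0.292893); max(|x|,|y|,|x±y|/√2) = 1.707107 > 1.5 ⇒ ∉ W
candidate 6: n = (2, 2, 1, 1) → π⊥ ≈ (+1.292893, +1.121320); max(|x|,|y|,|x±y|/√2) = 1.707107 > 1.5 ⇒ ∉ W

none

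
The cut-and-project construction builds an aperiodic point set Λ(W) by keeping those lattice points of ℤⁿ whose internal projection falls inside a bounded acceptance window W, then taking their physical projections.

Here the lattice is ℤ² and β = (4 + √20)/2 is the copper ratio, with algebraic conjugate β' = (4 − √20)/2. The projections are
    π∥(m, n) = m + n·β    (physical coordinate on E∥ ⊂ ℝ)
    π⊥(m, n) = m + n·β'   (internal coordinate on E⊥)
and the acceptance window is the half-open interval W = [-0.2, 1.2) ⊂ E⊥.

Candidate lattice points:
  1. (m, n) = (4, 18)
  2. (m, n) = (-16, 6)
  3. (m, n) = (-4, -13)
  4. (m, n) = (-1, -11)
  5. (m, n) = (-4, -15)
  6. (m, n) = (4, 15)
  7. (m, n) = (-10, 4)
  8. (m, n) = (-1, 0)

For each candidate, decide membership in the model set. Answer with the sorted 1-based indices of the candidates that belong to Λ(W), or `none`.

6

β' = (4−√20)/2 ≈ -0.23607.
[1] lift (4,18): star map gives -0.24922; window check -0.2 ≤ -0.24922 < 1.2 is false → out
[2] lift (-16,6): star map gives -17.41641; window check -0.2 ≤ -17.41641 < 1.2 is false → out
[3] lift (-4,-13): star map gives -0.93112; window check -0.2 ≤ -0.93112 < 1.2 is false → out
[4] lift (-1,-11): star map gives 1.59675; window check -0.2 ≤ 1.59675 < 1.2 is false → out
[5] lift (-4,-15): star map gives -0.45898; window check -0.2 ≤ -0.45898 < 1.2 is false → out
[6] lift (4,15): star map gives 0.45898; window check -0.2 ≤ 0.45898 < 1.2 is true → IN Λ
[7] lift (-10,4): star map gives -10.94427; window check -0.2 ≤ -10.94427 < 1.2 is false → out
[8] lift (-1,0): star map gives -1.00000; window check -0.2 ≤ -1.00000 < 1.2 is false → out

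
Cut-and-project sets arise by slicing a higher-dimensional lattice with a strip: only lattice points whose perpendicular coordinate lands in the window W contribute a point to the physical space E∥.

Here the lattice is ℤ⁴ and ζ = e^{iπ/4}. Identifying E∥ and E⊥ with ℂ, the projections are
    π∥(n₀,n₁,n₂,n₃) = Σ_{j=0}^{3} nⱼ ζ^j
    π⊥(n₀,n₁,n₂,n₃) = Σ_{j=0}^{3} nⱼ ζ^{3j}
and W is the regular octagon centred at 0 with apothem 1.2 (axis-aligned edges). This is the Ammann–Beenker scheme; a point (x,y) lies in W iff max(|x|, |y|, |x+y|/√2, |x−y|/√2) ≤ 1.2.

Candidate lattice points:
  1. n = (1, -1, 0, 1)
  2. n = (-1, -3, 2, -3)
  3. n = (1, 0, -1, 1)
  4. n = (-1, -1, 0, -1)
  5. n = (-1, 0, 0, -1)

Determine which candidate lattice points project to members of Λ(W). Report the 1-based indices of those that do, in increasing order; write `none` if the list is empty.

none

With ζ = e^{iπ/4} the internal vectors are ζ^0,ζ^3,ζ^6,ζ^9.
#1 (1, -1, 0, 1): internal (2.4142, 0.0000); octagon support 2.4142 vs apothem 1.2 → ∉ W
#2 (-1, -3, 2, -3): internal (-1.0000, -6.2426); octagon support 6.2426 vs apothem 1.2 → ∉ W
#3 (1, 0, -1, 1): internal (1.7071, 1.7071); octagon support 2.4142 vs apothem 1.2 → ∉ W
#4 (-1, -1, 0, -1): internal (-1.0000, -1.4142); octagon support 1.7071 vs apothem 1.2 → ∉ W
#5 (-1, 0, 0, -1): internal (-1.7071, -0.7071); octagon support 1.7071 vs apothem 1.2 → ∉ W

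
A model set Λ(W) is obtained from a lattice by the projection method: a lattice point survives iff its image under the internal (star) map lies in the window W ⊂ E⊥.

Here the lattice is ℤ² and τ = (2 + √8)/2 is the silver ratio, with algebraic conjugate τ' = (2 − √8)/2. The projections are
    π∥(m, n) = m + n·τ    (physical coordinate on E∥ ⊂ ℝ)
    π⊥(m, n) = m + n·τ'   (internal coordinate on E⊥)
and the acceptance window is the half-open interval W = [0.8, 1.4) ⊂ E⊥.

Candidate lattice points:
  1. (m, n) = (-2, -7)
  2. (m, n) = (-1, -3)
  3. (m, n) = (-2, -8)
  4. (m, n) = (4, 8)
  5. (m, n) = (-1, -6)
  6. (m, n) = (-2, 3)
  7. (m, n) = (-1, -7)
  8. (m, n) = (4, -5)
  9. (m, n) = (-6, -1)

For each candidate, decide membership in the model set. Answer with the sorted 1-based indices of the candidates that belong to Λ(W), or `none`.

Compute τ' = (2−√8)/2 = -0.4142, so π⊥(m,n) = m -0.4142·n.
[1] lift (-2,-7): star map gives 0.8995; window check 0.8 ≤ 0.8995 < 1.4 is true → IN Λ
[2] lift (-1,-3): star map gives 0.2426; window check 0.8 ≤ 0.2426 < 1.4 is false → out
[3] lift (-2,-8): star map gives 1.3137; window check 0.8 ≤ 1.3137 < 1.4 is true → IN Λ
[4] lift (4,8): star map gives 0.6863; window check 0.8 ≤ 0.6863 < 1.4 is false → out
[5] lift (-1,-6): star map gives 1.4853; window check 0.8 ≤ 1.4853 < 1.4 is false → out
[6] lift (-2,3): star map gives -3.2426; window check 0.8 ≤ -3.2426 < 1.4 is false → out
[7] lift (-1,-7): star map gives 1.8995; window check 0.8 ≤ 1.8995 < 1.4 is false → out
[8] lift (4,-5): star map gives 6.0711; window check 0.8 ≤ 6.0711 < 1.4 is false → out
[9] lift (-6,-1): star map gives -5.5858; window check 0.8 ≤ -5.5858 < 1.4 is false → out

1, 3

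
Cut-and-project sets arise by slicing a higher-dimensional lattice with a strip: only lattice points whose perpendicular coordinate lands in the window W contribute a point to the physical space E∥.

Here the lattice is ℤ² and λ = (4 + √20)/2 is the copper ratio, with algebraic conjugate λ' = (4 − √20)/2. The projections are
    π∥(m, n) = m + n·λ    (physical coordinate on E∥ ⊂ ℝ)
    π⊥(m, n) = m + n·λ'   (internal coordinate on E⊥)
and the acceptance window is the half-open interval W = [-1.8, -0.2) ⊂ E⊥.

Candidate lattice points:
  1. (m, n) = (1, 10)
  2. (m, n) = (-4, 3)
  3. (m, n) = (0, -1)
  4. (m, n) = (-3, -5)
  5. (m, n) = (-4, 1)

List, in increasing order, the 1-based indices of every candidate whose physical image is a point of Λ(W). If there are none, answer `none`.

Numerically λ ≈ 4.236068 and λ' = −1/λ ≈ -0.236068.
candidate 1: (m,n)=(1,10) → π∥ = 1+10·λ ≈ 43.360680, π⊥ = 1+10·λ' ≈ -1.360680 ∈ [-1.8, -0.2) ⇒ IN Λ
candidate 2: (m,n)=(-4,3) → π∥ = -4+3·λ ≈ 8.708204, π⊥ = -4+3·λ' ≈ -4.708204 ∉ [-1.8, -0.2) ⇒ out
candidate 3: (m,n)=(0,-1) → π∥ = 0-1·λ ≈ -4.236068, π⊥ = 0-1·λ' ≈ 0.236068 ∉ [-1.8, -0.2) ⇒ out
candidate 4: (m,n)=(-3,-5) → π∥ = -3-5·λ ≈ -24.180340, π⊥ = -3-5·λ' ≈ -1.819660 ∉ [-1.8, -0.2) ⇒ out
candidate 5: (m,n)=(-4,1) → π∥ = -4+1·λ ≈ 0.236068, π⊥ = -4+1·λ' ≈ -4.236068 ∉ [-1.8, -0.2) ⇒ out

1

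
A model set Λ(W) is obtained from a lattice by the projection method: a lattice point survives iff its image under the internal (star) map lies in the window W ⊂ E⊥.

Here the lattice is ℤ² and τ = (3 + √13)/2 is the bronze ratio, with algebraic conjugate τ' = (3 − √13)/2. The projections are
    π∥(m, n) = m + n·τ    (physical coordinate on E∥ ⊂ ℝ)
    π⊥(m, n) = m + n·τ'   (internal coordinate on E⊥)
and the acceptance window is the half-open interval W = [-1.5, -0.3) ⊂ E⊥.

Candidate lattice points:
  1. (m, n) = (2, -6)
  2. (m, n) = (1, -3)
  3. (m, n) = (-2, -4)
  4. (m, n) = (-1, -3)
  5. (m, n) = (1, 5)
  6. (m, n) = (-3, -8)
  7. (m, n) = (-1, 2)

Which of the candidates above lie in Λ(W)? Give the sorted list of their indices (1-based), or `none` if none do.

3, 5, 6

Numerically τ ≈ 3.3028 and τ' = −1/τ ≈ -0.3028.
#1 (2,-6): internal coord 2 + (-6)·τ' = +3.8167; +3.8167 ∉ [-1.5, -0.3) → out
#2 (1,-3): internal coord 1 + (-3)·τ' = +1.9083; +1.9083 ∉ [-1.5, -0.3) → out
#3 (-2,-4): internal coord -2 + (-4)·τ' = -0.7889; -0.7889 ∈ [-1.5, -0.3) → IN Λ
#4 (-1,-3): internal coord -1 + (-3)·τ' = -0.0917; -0.0917 ∉ [-1.5, -0.3) → out
#5 (1,5): internal coord 1 + (5)·τ' = -0.5139; -0.5139 ∈ [-1.5, -0.3) → IN Λ
#6 (-3,-8): internal coord -3 + (-8)·τ' = -0.5778; -0.5778 ∈ [-1.5, -0.3) → IN Λ
#7 (-1,2): internal coord -1 + (2)·τ' = -1.6056; -1.6056 ∉ [-1.5, -0.3) → out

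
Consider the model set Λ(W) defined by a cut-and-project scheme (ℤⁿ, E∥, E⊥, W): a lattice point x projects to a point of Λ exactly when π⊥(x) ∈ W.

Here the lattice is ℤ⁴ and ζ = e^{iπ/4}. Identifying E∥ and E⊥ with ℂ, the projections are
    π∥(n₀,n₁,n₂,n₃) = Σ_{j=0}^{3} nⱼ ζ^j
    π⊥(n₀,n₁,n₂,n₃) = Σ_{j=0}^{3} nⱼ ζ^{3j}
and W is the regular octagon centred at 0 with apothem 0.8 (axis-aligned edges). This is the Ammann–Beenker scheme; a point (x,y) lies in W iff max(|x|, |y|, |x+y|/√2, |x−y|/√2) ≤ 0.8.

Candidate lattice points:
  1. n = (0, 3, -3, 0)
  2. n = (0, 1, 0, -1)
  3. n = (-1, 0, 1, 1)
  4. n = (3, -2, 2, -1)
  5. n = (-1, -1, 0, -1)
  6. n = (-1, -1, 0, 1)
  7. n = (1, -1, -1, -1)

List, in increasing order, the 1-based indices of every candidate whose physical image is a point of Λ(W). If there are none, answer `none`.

With ζ = e^{iπ/4} the internal vectors are ζ^0,ζ^3,ζ^6,ζ^9.
candidate 1: n = (0, 3, -3, 0) → π⊥ ≈ (-2.12132, +5.12132); max(|x|,|y|,|x±y|/√2) = 5.12132 > 0.8 ⇒ ∉ W
candidate 2: n = (0, 1, 0, -1) → π⊥ ≈ (-1.41421, +0.00000); max(|x|,|y|,|x±y|/√2) = 1.41421 > 0.8 ⇒ ∉ W
candidate 3: n = (-1, 0, 1, 1) → π⊥ ≈ (-0.29289, -0.29289); max(|x|,|y|,|x±y|/√2) = 0.41421 ≤ 0.8 ⇒ ∈ W
candidate 4: n = (3, -2, 2, -1) → π⊥ ≈ (+3.70711, -4.12132); max(|x|,|y|,|x±y|/√2) = 5.53553 > 0.8 ⇒ ∉ W
candidate 5: n = (-1, -1, 0, -1) → π⊥ ≈ (-1.00000, -1.41421); max(|x|,|y|,|x±y|/√2) = 1.70711 > 0.8 ⇒ ∉ W
candidate 6: n = (-1, -1, 0, 1) → π⊥ ≈ (+0.41421, +0.00000); max(|x|,|y|,|x±y|/√2) = 0.41421 ≤ 0.8 ⇒ ∈ W
candidate 7: n = (1, -1, -1, -1) → π⊥ ≈ (+1.00000, -0.41421); max(|x|,|y|,|x±y|/√2) = 1.00000 > 0.8 ⇒ ∉ W

3, 6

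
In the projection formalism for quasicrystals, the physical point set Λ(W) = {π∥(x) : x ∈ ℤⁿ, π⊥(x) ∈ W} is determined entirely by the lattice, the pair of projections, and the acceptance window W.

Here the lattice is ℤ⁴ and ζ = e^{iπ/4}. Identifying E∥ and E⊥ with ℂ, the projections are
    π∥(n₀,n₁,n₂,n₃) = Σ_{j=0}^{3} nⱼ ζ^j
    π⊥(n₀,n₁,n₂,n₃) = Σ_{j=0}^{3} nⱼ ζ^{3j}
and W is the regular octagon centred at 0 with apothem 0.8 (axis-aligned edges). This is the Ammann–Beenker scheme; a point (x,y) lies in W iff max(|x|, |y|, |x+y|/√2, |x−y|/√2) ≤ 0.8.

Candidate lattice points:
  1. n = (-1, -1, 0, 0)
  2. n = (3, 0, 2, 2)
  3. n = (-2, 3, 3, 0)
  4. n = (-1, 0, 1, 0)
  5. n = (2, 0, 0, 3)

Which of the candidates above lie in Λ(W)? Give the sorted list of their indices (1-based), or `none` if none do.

Internal map: ζ^{3j} for j=0..3 gives (1,0), (−√2/2,√2/2), (0,−1), (√2/2,√2/2).
#1 (-1, -1, 0, 0): internal (-0.2929, -0.7071); octagon support 0.7071 vs apothem 0.8 → ∈ W
#2 (3, 0, 2, 2): internal (4.4142, -0.5858); octagon support 4.4142 vs apothem 0.8 → ∉ W
#3 (-2, 3, 3, 0): internal (-4.1213, -0.8787); octagon support 4.1213 vs apothem 0.8 → ∉ W
#4 (-1, 0, 1, 0): internal (-1.0000, -1.0000); octagon support 1.4142 vs apothem 0.8 → ∉ W
#5 (2, 0, 0, 3): internal (4.1213, 2.1213); octagon support 4.4142 vs apothem 0.8 → ∉ W

1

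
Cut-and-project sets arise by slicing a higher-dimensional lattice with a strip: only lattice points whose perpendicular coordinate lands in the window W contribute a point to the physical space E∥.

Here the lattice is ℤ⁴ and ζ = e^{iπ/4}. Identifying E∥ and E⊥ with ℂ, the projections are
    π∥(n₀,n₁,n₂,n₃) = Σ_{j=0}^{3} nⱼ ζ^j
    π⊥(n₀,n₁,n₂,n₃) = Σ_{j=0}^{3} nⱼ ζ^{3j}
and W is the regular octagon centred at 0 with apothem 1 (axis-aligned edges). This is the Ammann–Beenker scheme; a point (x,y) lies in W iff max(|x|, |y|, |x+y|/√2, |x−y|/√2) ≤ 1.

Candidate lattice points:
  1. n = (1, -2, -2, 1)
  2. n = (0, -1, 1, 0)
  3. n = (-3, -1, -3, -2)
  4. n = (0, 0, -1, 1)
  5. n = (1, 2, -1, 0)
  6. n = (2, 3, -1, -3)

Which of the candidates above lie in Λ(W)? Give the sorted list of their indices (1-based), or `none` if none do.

none

π⊥(n) = n₀ + n₁ζ³ + n₂ζ⁶ + n₃ζ⁹ where ζ = e^{iπ/4}.
candidate 1: n = (1, -2, -2, 1) → π⊥ ≈ (+3.1213, +1.2929); max(|x|,|y|,|x±y|/√2) = 3.1213 > 1 ⇒ ∉ W
candidate 2: n = (0, -1, 1, 0) → π⊥ ≈ (+0.7071, -1.7071); max(|x|,|y|,|x±y|/√2) = 1.7071 > 1 ⇒ ∉ W
candidate 3: n = (-3, -1, -3, -2) → π⊥ ≈ (-3.7071, +0.8787); max(|x|,|y|,|x±y|/√2) = 3.7071 > 1 ⇒ ∉ W
candidate 4: n = (0, 0, -1, 1) → π⊥ ≈ (+0.7071, +1.7071); max(|x|,|y|,|x±y|/√2) = 1.7071 > 1 ⇒ ∉ W
candidate 5: n = (1, 2, -1, 0) → π⊥ ≈ (-0.4142, +2.4142); max(|x|,|y|,|x±y|/√2) = 2.4142 > 1 ⇒ ∉ W
candidate 6: n = (2, 3, -1, -3) → π⊥ ≈ (-2.2426, +1.0000); max(|x|,|y|,|x±y|/√2) = 2.2929 > 1 ⇒ ∉ W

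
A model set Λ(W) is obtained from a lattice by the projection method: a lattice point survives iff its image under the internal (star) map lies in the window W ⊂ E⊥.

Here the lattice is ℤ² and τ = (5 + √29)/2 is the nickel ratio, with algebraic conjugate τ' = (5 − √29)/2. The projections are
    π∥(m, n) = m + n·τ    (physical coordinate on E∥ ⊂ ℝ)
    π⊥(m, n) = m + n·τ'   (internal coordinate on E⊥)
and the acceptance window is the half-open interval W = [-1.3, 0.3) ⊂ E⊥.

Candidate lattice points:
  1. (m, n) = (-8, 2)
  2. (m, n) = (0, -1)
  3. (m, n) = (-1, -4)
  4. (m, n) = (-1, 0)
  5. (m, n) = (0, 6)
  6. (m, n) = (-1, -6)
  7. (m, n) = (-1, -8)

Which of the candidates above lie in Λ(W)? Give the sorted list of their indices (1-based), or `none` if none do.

2, 3, 4, 5, 6

Compute τ' = (5−√29)/2 = -0.1926, so π⊥(m,n) = m -0.1926·n.
#1 (-8,2): internal coord -8 + (2)·τ' = -8.3852; -8.3852 ∉ [-1.3, 0.3) → out
#2 (0,-1): internal coord 0 + (-1)·τ' = +0.1926; +0.1926 ∈ [-1.3, 0.3) → IN Λ
#3 (-1,-4): internal coord -1 + (-4)·τ' = -0.2297; -0.2297 ∈ [-1.3, 0.3) → IN Λ
#4 (-1,0): internal coord -1 + (0)·τ' = -1.0000; -1.0000 ∈ [-1.3, 0.3) → IN Λ
#5 (0,6): internal coord 0 + (6)·τ' = -1.1555; -1.1555 ∈ [-1.3, 0.3) → IN Λ
#6 (-1,-6): internal coord -1 + (-6)·τ' = +0.1555; +0.1555 ∈ [-1.3, 0.3) → IN Λ
#7 (-1,-8): internal coord -1 + (-8)·τ' = +0.5407; +0.5407 ∉ [-1.3, 0.3) → out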